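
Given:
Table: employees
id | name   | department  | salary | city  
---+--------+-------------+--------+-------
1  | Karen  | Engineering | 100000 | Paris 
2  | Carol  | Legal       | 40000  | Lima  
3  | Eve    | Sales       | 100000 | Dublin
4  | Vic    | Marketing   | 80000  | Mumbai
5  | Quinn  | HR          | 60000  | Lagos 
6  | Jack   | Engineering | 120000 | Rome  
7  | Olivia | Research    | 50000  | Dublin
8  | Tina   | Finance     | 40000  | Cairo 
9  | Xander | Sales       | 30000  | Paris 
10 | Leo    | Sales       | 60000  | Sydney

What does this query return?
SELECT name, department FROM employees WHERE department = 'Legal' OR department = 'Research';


Filtering: department = 'Legal' OR 'Research'
Matching: 2 rows

2 rows:
Carol, Legal
Olivia, Research


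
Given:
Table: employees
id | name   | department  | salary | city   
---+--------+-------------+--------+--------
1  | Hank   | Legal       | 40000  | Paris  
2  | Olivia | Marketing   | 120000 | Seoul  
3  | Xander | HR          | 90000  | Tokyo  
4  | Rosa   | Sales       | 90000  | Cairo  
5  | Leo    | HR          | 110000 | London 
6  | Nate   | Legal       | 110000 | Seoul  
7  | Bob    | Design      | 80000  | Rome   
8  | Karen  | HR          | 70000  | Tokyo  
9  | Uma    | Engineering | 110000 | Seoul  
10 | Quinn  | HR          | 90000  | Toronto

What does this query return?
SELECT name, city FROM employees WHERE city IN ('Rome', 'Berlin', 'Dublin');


Filtering: city IN ('Rome', 'Berlin', 'Dublin')
Matching: 1 rows

1 rows:
Bob, Rome


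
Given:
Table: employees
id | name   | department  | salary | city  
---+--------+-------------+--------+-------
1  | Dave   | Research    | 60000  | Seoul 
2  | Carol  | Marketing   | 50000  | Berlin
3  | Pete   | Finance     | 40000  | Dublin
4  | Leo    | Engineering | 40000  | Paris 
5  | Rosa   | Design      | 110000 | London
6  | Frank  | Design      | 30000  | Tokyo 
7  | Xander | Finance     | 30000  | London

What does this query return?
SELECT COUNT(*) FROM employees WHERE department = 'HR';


Counting rows where department = 'HR'


0


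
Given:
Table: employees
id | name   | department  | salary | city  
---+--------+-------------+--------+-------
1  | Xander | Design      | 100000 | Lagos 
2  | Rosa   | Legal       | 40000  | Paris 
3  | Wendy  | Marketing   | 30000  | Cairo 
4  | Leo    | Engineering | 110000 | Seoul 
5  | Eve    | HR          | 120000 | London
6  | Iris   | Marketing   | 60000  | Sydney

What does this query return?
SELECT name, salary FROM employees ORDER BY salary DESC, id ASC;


Sorting by salary DESC, then id ASC for ties

6 rows:
Eve, 120000
Leo, 110000
Xander, 100000
Iris, 60000
Rosa, 40000
Wendy, 30000


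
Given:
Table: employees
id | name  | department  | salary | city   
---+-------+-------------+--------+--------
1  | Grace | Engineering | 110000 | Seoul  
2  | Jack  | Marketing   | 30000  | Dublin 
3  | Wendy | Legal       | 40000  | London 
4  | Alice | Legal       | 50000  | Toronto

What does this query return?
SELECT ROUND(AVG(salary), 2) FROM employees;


SUM(salary) = 230000
COUNT = 4
ROUND(AVG, 2) = ROUND(230000 / 4, 2) = 57500.0

57500.0


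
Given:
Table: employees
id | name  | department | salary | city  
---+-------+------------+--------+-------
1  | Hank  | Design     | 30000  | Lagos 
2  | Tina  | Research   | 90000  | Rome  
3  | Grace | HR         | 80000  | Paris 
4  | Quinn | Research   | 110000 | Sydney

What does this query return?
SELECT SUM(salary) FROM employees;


SUM(salary) = 30000 + 90000 + 80000 + 110000 = 310000

310000


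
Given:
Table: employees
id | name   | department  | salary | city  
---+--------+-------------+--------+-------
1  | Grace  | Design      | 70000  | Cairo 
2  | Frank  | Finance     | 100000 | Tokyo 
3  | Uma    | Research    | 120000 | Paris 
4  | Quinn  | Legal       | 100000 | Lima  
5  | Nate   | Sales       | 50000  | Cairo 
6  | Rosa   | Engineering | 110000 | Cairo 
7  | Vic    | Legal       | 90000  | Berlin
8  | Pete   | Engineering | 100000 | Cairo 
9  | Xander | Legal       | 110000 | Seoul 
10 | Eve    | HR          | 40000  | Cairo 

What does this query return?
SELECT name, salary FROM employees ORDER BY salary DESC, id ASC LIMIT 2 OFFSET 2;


Sort by salary DESC (id ASC tiebreak), then skip 2 and take 2
Rows 3 through 4

2 rows:
Xander, 110000
Frank, 100000


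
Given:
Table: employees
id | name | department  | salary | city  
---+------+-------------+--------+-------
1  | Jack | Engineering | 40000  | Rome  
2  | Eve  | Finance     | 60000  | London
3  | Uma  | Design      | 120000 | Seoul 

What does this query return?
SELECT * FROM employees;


SELECT * returns all 3 rows with all columns

3 rows:
1, Jack, Engineering, 40000, Rome
2, Eve, Finance, 60000, London
3, Uma, Design, 120000, Seoul


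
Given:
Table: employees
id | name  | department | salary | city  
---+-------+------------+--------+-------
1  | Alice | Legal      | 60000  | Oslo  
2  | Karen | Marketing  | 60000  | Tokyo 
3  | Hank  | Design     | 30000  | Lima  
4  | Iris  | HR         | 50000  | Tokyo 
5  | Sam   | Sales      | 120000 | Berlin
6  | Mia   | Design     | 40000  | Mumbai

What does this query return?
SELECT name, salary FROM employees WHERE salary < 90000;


Filtering: salary < 90000
Matching: 5 rows

5 rows:
Alice, 60000
Karen, 60000
Hank, 30000
Iris, 50000
Mia, 40000


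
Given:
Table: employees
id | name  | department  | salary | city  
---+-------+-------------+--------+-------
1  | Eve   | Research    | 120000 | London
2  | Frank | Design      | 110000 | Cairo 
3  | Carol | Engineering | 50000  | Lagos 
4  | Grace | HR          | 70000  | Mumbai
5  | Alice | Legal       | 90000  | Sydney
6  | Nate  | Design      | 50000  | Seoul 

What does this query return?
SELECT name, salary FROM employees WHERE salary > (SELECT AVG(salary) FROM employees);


Subquery: AVG(salary) = 81666.67
Filtering: salary > 81666.67
  Eve (120000) -> MATCH
  Frank (110000) -> MATCH
  Alice (90000) -> MATCH


3 rows:
Eve, 120000
Frank, 110000
Alice, 90000


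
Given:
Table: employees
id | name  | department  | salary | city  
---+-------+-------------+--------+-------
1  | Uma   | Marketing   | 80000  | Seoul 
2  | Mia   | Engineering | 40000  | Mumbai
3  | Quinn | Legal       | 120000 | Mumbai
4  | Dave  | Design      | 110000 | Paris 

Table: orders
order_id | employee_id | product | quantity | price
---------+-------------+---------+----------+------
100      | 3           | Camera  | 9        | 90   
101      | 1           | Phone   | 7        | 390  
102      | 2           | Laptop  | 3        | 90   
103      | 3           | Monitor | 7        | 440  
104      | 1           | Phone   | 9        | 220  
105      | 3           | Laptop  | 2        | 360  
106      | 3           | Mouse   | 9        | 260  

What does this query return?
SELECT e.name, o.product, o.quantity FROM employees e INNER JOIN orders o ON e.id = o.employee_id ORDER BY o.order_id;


Joining employees.id = orders.employee_id:
  employee Quinn (id=3) -> order Camera
  employee Uma (id=1) -> order Phone
  employee Mia (id=2) -> order Laptop
  employee Quinn (id=3) -> order Monitor
  employee Uma (id=1) -> order Phone
  employee Quinn (id=3) -> order Laptop
  employee Quinn (id=3) -> order Mouse


7 rows:
Quinn, Camera, 9
Uma, Phone, 7
Mia, Laptop, 3
Quinn, Monitor, 7
Uma, Phone, 9
Quinn, Laptop, 2
Quinn, Mouse, 9


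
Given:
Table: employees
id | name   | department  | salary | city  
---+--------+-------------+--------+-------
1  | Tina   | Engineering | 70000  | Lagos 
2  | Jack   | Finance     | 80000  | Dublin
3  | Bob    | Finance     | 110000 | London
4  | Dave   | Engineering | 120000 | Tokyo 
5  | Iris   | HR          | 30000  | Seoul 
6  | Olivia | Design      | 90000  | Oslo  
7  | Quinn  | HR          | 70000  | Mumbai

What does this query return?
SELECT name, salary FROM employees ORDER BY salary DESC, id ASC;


Sorting by salary DESC, then id ASC for ties

7 rows:
Dave, 120000
Bob, 110000
Olivia, 90000
Jack, 80000
Tina, 70000
Quinn, 70000
Iris, 30000


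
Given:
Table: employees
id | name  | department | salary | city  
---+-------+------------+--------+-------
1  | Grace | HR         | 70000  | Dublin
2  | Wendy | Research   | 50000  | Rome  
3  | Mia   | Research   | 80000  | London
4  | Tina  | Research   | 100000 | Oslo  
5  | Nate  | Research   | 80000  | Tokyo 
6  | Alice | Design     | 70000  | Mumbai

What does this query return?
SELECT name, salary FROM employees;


Projecting columns: name, salary

6 rows:
Grace, 70000
Wendy, 50000
Mia, 80000
Tina, 100000
Nate, 80000
Alice, 70000


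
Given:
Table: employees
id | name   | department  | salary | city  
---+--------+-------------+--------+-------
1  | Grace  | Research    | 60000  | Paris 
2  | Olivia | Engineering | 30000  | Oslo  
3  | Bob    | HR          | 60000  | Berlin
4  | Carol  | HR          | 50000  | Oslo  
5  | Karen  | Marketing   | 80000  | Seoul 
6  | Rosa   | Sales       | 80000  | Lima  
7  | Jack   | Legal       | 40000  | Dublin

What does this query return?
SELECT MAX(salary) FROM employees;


Salaries: 60000, 30000, 60000, 50000, 80000, 80000, 40000
MAX = 80000

80000


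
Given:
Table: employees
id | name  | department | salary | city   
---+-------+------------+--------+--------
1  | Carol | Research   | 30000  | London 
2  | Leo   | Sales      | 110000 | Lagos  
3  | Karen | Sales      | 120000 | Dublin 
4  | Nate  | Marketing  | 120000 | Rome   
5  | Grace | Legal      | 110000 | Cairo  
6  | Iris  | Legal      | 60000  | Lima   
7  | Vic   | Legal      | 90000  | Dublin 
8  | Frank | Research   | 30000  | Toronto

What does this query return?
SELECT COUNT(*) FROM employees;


COUNT(*) counts all rows

8


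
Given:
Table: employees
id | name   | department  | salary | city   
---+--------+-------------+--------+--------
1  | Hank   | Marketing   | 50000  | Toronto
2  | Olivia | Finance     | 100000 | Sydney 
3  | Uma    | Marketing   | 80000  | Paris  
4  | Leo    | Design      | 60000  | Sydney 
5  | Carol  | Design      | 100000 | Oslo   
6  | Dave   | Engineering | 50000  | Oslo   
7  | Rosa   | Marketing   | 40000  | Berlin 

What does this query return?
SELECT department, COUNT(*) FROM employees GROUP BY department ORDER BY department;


Assigning each row to its department group:
  Hank -> Marketing
  Olivia -> Finance
  Uma -> Marketing
  Leo -> Design
  Carol -> Design
  Dave -> Engineering
  Rosa -> Marketing


4 groups:
Design, 2
Engineering, 1
Finance, 1
Marketing, 3


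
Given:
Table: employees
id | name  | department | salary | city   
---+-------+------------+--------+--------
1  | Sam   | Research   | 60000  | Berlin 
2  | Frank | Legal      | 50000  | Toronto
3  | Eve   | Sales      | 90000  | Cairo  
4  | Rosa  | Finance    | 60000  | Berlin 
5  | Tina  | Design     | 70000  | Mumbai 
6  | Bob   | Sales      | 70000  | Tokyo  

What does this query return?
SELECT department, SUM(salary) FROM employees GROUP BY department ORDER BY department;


Summing salary within each department:
  Design: 70000 = 70000
  Finance: 60000 = 60000
  Legal: 50000 = 50000
  Research: 60000 = 60000
  Sales: 90000 + 70000 = 160000


5 groups:
Design, 70000
Finance, 60000
Legal, 50000
Research, 60000
Sales, 160000


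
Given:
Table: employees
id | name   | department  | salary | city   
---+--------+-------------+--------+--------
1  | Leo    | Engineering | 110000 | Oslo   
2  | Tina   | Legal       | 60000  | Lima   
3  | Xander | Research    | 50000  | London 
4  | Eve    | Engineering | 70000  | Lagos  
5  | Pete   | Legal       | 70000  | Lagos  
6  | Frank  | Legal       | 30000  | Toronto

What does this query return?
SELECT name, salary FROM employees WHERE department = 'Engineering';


Filtering: department = 'Engineering'
Matching rows: 2

2 rows:
Leo, 110000
Eve, 70000


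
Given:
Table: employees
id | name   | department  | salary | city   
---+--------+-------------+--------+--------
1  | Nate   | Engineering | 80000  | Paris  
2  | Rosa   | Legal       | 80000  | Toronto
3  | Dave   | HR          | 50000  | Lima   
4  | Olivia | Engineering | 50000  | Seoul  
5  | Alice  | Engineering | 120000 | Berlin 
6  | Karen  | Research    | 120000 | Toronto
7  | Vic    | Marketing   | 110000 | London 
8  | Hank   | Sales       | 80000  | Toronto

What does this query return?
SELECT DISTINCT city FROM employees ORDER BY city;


All 'city' values (row order): Paris, Toronto, Lima, Seoul, Berlin, Toronto, London, Toronto
Removing duplicates leaves 6 unique value(s).

6 values:
Berlin
Lima
London
Paris
Seoul
Toronto


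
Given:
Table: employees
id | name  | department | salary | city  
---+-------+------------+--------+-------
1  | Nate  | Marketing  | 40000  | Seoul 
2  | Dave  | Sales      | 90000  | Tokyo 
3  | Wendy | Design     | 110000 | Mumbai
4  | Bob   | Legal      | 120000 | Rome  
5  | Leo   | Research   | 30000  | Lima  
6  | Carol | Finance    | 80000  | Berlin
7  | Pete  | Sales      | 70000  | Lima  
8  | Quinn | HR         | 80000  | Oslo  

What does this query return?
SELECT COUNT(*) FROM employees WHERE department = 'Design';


Counting rows where department = 'Design'
  Wendy -> MATCH


1


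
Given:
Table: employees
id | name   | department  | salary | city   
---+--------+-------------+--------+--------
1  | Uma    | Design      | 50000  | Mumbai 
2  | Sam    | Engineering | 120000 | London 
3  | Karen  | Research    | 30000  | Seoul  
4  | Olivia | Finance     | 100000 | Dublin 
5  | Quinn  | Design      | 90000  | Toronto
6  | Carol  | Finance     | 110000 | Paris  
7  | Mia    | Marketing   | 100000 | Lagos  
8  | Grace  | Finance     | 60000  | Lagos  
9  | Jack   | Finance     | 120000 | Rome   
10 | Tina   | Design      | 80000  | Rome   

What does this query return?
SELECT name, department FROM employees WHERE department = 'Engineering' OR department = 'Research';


Filtering: department = 'Engineering' OR 'Research'
Matching: 2 rows

2 rows:
Sam, Engineering
Karen, Research


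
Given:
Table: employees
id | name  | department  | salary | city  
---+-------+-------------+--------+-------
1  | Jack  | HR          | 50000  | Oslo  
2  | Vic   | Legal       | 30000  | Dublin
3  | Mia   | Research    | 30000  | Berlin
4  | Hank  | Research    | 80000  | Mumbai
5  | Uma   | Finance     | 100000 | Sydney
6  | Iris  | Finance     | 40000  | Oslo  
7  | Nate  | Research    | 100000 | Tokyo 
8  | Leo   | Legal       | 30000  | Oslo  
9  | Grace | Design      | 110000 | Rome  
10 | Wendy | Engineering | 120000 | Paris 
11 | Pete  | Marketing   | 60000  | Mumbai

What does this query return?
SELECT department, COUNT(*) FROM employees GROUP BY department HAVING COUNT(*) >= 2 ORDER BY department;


Groups with count >= 2:
  Finance: 2 -> PASS
  Legal: 2 -> PASS
  Research: 3 -> PASS
  Design: 1 -> filtered out
  Engineering: 1 -> filtered out
  HR: 1 -> filtered out
  Marketing: 1 -> filtered out


3 groups:
Finance, 2
Legal, 2
Research, 3


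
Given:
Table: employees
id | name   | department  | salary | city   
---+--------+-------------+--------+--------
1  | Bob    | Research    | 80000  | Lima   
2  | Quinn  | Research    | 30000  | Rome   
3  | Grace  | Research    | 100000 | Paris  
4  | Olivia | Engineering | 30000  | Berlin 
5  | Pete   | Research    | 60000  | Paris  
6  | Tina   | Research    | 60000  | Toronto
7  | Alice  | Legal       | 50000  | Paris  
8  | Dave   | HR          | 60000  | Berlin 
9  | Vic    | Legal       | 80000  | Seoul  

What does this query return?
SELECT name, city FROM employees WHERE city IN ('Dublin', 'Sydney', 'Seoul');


Filtering: city IN ('Dublin', 'Sydney', 'Seoul')
Matching: 1 rows

1 rows:
Vic, Seoul


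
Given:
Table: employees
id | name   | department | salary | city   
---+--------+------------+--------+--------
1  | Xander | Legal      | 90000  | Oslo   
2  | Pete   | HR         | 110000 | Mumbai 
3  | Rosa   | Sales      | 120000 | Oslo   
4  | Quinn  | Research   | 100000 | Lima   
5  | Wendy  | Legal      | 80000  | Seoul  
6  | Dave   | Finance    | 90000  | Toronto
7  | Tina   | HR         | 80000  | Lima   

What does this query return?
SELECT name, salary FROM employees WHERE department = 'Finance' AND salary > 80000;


Filtering: department = 'Finance' AND salary > 80000
Matching: 1 rows

1 rows:
Dave, 90000


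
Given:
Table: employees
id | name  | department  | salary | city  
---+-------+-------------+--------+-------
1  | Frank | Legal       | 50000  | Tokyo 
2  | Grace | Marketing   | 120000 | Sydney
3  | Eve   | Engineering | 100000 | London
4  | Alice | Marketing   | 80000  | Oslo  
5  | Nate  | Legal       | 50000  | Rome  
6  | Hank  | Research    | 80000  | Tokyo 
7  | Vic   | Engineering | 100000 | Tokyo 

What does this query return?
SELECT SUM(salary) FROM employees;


SUM(salary) = 50000 + 120000 + 100000 + 80000 + 50000 + 80000 + 100000 = 580000

580000


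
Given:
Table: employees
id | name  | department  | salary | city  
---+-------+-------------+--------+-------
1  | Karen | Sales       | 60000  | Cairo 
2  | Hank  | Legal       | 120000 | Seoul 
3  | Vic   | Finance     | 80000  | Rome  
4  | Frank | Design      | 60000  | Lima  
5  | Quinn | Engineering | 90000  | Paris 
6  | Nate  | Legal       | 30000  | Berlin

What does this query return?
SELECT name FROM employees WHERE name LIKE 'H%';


LIKE 'H%' matches names starting with 'H'
Matching: 1

1 rows:
Hank


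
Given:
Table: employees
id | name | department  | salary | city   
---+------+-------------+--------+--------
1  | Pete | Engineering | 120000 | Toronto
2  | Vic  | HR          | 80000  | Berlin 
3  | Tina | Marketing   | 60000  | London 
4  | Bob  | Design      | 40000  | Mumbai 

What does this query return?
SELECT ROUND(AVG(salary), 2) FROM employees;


SUM(salary) = 300000
COUNT = 4
ROUND(AVG, 2) = ROUND(300000 / 4, 2) = 75000.0

75000.0


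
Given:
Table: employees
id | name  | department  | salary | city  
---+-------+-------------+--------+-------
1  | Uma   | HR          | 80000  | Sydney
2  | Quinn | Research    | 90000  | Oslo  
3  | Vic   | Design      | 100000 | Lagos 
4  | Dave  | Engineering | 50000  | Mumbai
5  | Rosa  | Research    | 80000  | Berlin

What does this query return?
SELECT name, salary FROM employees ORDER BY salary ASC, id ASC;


Sorting by salary ASC, then id ASC for ties

5 rows:
Dave, 50000
Uma, 80000
Rosa, 80000
Quinn, 90000
Vic, 100000


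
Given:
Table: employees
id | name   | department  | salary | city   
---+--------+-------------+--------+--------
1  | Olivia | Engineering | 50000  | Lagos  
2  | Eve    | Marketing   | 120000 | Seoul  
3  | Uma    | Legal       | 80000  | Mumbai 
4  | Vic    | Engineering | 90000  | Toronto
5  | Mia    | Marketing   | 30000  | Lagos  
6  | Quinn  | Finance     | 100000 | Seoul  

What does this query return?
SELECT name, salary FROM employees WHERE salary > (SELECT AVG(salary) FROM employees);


Subquery: AVG(salary) = 78333.33
Filtering: salary > 78333.33
  Eve (120000) -> MATCH
  Uma (80000) -> MATCH
  Vic (90000) -> MATCH
  Quinn (100000) -> MATCH


4 rows:
Eve, 120000
Uma, 80000
Vic, 90000
Quinn, 100000


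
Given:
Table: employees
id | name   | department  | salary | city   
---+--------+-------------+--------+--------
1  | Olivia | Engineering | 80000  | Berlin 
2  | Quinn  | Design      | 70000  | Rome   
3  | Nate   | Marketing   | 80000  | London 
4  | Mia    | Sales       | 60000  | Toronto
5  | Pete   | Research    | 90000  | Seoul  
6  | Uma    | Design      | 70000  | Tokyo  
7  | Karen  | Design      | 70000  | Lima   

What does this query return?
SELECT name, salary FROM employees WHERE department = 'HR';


Filtering: department = 'HR'
Matching rows: 0

Empty result set (0 rows)


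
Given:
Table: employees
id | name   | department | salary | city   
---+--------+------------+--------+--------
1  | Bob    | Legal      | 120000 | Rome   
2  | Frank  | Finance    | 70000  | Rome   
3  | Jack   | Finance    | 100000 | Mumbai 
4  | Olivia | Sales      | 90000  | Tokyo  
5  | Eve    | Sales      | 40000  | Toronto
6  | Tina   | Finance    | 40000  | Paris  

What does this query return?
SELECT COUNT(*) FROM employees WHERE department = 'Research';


Counting rows where department = 'Research'


0


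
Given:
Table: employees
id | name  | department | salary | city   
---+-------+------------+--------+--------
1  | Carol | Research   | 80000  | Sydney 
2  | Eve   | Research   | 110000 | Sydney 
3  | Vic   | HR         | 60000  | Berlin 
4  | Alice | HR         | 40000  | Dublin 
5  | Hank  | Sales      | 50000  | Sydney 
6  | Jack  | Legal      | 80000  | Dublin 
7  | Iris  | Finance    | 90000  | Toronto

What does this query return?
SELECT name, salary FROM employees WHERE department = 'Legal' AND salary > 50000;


Filtering: department = 'Legal' AND salary > 50000
Matching: 1 rows

1 rows:
Jack, 80000


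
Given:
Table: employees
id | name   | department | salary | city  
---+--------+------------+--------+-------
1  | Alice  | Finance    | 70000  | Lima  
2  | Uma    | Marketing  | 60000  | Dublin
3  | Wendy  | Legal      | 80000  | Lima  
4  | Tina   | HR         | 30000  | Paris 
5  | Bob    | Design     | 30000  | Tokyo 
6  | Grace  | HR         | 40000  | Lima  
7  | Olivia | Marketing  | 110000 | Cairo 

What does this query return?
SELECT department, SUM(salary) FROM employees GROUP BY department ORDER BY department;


Summing salary within each department:
  Design: 30000 = 30000
  Finance: 70000 = 70000
  HR: 30000 + 40000 = 70000
  Legal: 80000 = 80000
  Marketing: 60000 + 110000 = 170000


5 groups:
Design, 30000
Finance, 70000
HR, 70000
Legal, 80000
Marketing, 170000


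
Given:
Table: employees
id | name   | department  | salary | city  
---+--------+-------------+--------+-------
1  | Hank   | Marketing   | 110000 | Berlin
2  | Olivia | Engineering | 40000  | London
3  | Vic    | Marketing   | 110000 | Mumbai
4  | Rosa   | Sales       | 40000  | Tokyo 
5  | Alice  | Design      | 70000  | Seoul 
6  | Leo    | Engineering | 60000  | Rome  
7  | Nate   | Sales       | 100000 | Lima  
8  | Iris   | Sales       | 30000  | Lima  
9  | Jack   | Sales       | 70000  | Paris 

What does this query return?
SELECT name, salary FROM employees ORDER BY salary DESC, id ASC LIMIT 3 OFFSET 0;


Sort by salary DESC (id ASC tiebreak), then skip 0 and take 3
Rows 1 through 3

3 rows:
Hank, 110000
Vic, 110000
Nate, 100000


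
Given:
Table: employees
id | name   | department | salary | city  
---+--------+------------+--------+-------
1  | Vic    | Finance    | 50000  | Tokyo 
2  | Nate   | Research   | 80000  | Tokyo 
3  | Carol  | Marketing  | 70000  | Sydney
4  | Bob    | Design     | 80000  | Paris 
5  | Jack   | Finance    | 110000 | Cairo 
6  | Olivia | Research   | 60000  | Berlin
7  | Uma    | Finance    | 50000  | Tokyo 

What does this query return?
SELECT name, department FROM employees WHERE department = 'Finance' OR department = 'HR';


Filtering: department = 'Finance' OR 'HR'
Matching: 3 rows

3 rows:
Vic, Finance
Jack, Finance
Uma, Finance


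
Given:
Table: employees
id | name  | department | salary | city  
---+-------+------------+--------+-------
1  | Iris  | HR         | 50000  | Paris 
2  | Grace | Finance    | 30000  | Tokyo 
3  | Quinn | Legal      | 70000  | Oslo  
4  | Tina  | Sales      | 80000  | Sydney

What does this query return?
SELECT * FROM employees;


SELECT * returns all 4 rows with all columns

4 rows:
1, Iris, HR, 50000, Paris
2, Grace, Finance, 30000, Tokyo
3, Quinn, Legal, 70000, Oslo
4, Tina, Sales, 80000, Sydney


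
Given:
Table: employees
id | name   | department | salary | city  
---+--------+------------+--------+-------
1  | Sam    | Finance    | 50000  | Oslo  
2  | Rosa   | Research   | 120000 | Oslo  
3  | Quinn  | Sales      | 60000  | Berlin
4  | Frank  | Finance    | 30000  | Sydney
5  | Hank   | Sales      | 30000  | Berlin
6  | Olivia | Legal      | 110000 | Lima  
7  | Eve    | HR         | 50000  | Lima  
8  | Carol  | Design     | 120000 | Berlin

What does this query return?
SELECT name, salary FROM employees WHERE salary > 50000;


Filtering: salary > 50000
Matching: 4 rows

4 rows:
Rosa, 120000
Quinn, 60000
Olivia, 110000
Carol, 120000


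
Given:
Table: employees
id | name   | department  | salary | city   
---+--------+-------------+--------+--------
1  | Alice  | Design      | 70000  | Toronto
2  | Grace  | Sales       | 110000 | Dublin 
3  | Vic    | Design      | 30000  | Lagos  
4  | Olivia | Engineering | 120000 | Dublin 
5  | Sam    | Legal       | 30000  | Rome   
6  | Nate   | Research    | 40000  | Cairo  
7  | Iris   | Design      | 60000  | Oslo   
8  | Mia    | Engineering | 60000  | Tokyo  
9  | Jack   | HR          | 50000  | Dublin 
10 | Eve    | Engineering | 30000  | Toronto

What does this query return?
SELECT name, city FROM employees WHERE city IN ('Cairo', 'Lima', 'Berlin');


Filtering: city IN ('Cairo', 'Lima', 'Berlin')
Matching: 1 rows

1 rows:
Nate, Cairo


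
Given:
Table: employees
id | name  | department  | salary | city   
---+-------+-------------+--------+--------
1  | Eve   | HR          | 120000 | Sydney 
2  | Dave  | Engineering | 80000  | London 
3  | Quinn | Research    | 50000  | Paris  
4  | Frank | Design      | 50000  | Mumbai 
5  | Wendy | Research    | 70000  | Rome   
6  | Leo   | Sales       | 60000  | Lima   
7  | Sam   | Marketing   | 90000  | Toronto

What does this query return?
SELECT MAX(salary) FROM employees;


Salaries: 120000, 80000, 50000, 50000, 70000, 60000, 90000
MAX = 120000

120000


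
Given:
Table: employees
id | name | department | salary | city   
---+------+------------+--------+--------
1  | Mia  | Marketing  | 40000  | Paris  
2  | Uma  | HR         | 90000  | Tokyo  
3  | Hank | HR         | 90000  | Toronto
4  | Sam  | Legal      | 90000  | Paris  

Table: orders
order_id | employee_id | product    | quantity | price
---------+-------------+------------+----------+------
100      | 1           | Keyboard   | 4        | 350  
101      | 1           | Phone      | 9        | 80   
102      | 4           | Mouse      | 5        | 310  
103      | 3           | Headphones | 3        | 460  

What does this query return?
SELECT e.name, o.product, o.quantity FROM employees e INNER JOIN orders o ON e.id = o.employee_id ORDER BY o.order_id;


Joining employees.id = orders.employee_id:
  employee Mia (id=1) -> order Keyboard
  employee Mia (id=1) -> order Phone
  employee Sam (id=4) -> order Mouse
  employee Hank (id=3) -> order Headphones


4 rows:
Mia, Keyboard, 4
Mia, Phone, 9
Sam, Mouse, 5
Hank, Headphones, 3


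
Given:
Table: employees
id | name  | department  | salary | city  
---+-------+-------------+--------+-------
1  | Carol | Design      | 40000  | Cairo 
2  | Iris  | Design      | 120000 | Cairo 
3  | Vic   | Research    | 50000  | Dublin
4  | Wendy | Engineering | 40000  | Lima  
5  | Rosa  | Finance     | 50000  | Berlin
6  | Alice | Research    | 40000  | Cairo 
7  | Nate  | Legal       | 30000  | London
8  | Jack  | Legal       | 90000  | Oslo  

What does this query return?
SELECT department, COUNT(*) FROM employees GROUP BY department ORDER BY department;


Assigning each row to its department group:
  Carol -> Design
  Iris -> Design
  Vic -> Research
  Wendy -> Engineering
  Rosa -> Finance
  Alice -> Research
  Nate -> Legal
  Jack -> Legal


5 groups:
Design, 2
Engineering, 1
Finance, 1
Legal, 2
Research, 2


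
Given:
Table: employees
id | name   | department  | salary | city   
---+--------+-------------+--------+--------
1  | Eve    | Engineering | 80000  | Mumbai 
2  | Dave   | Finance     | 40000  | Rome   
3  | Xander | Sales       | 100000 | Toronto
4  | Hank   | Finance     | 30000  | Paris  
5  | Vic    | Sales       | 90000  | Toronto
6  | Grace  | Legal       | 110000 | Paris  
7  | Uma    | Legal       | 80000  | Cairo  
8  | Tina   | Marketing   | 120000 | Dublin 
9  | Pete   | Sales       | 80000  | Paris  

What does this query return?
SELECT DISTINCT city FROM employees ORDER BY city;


All 'city' values (row order): Mumbai, Rome, Toronto, Paris, Toronto, Paris, Cairo, Dublin, Paris
Removing duplicates leaves 6 unique value(s).

6 values:
Cairo
Dublin
Mumbai
Paris
Rome
Toronto


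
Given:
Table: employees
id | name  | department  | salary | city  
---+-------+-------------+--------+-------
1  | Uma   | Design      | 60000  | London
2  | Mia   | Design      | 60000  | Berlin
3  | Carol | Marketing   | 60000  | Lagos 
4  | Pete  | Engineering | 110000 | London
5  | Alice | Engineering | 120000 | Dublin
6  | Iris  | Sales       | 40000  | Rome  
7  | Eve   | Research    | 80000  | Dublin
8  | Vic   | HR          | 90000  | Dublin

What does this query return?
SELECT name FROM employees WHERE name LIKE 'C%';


LIKE 'C%' matches names starting with 'C'
Matching: 1

1 rows:
Carol


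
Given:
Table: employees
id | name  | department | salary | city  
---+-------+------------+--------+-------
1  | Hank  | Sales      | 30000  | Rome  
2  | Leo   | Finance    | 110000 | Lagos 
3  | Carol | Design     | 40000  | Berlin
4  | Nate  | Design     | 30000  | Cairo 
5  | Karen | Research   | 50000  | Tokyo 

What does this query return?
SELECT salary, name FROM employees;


Projecting columns: salary, name

5 rows:
30000, Hank
110000, Leo
40000, Carol
30000, Nate
50000, Karen


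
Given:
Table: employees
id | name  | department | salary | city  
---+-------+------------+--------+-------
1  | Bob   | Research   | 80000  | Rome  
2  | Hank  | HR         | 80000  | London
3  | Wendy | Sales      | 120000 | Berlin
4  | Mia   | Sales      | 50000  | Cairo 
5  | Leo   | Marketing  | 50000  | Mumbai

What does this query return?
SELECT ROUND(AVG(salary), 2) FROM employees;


SUM(salary) = 380000
COUNT = 5
ROUND(AVG, 2) = ROUND(380000 / 5, 2) = 76000.0

76000.0


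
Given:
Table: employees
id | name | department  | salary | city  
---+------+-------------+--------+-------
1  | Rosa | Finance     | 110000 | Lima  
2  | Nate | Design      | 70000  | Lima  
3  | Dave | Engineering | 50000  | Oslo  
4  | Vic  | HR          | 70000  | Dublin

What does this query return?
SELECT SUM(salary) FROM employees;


SUM(salary) = 110000 + 70000 + 50000 + 70000 = 300000

300000


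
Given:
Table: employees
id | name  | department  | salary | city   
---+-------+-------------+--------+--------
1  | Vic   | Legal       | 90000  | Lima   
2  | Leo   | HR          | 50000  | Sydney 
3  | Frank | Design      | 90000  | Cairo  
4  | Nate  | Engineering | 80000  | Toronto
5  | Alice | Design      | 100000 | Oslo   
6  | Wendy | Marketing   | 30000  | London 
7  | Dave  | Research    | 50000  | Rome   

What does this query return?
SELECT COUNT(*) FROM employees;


COUNT(*) counts all rows

7


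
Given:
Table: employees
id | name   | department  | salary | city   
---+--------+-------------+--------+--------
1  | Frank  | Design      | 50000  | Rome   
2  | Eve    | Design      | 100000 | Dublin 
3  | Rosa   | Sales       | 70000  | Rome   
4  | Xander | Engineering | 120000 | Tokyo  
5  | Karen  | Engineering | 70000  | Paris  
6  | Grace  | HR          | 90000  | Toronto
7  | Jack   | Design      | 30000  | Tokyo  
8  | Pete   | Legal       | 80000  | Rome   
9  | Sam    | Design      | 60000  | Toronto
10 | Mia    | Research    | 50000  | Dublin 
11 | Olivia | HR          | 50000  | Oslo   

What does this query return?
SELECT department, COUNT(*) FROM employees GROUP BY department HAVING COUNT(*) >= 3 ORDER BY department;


Groups with count >= 3:
  Design: 4 -> PASS
  Engineering: 2 -> filtered out
  HR: 2 -> filtered out
  Legal: 1 -> filtered out
  Research: 1 -> filtered out
  Sales: 1 -> filtered out


1 groups:
Design, 4


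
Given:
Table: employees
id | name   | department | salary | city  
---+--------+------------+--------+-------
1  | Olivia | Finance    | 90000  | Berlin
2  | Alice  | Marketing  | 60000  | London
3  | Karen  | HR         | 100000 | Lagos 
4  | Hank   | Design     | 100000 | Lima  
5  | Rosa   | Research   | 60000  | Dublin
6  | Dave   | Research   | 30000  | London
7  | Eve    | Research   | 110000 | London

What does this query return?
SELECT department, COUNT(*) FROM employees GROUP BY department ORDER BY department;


Assigning each row to its department group:
  Olivia -> Finance
  Alice -> Marketing
  Karen -> HR
  Hank -> Design
  Rosa -> Research
  Dave -> Research
  Eve -> Research


5 groups:
Design, 1
Finance, 1
HR, 1
Marketing, 1
Research, 3


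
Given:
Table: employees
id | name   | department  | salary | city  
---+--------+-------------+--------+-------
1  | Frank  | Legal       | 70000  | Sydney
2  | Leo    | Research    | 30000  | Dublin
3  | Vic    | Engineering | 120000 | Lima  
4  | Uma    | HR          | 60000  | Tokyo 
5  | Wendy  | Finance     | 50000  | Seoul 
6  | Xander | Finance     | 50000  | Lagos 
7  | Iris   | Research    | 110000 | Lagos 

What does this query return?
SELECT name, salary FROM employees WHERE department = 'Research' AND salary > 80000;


Filtering: department = 'Research' AND salary > 80000
Matching: 1 rows

1 rows:
Iris, 110000


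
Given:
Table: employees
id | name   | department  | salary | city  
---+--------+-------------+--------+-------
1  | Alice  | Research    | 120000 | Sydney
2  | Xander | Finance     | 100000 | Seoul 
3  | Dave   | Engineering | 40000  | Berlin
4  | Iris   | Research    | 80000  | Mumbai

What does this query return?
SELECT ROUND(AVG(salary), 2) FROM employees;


SUM(salary) = 340000
COUNT = 4
ROUND(AVG, 2) = ROUND(340000 / 4, 2) = 85000.0

85000.0


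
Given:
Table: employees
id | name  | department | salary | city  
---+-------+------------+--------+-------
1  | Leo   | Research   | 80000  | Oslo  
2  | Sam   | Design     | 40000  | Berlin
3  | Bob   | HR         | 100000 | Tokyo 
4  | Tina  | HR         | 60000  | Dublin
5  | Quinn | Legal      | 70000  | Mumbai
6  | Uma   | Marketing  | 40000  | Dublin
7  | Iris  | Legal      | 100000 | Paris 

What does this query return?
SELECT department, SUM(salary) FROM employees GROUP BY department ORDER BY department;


Summing salary within each department:
  Design: 40000 = 40000
  HR: 100000 + 60000 = 160000
  Legal: 70000 + 100000 = 170000
  Marketing: 40000 = 40000
  Research: 80000 = 80000


5 groups:
Design, 40000
HR, 160000
Legal, 170000
Marketing, 40000
Research, 80000


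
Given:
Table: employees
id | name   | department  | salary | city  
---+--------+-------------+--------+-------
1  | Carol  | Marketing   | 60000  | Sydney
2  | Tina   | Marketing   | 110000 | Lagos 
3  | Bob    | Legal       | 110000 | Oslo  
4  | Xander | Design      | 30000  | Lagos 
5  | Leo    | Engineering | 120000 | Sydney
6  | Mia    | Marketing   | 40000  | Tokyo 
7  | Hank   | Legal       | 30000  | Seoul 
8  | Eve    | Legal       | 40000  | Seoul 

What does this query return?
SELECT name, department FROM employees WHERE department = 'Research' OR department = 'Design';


Filtering: department = 'Research' OR 'Design'
Matching: 1 rows

1 rows:
Xander, Design


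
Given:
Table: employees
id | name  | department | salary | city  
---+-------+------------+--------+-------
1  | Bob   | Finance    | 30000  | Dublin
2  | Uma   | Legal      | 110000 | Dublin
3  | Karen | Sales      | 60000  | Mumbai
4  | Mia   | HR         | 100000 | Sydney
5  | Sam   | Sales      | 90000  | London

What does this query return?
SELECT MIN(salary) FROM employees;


Salaries: 30000, 110000, 60000, 100000, 90000
MIN = 30000

30000


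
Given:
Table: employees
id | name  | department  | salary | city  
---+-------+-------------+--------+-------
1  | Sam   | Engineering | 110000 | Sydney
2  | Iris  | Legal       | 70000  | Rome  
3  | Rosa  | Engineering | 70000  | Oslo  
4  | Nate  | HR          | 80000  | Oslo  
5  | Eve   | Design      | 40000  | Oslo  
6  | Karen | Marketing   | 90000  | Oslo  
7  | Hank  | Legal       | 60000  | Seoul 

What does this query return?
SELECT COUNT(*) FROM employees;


COUNT(*) counts all rows

7


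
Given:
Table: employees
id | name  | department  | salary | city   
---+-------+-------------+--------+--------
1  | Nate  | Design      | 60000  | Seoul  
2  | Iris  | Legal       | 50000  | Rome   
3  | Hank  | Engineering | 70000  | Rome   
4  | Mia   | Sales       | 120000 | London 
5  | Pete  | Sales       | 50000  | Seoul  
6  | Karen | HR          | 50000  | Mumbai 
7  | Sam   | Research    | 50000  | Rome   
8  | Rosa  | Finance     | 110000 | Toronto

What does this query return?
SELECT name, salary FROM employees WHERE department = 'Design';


Filtering: department = 'Design'
Matching rows: 1

1 rows:
Nate, 60000


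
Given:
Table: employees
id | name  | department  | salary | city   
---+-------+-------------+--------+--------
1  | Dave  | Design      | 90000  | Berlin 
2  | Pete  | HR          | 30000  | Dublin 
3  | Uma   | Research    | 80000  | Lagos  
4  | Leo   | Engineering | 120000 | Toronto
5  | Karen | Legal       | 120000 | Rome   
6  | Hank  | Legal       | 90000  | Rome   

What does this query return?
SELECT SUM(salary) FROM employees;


SUM(salary) = 90000 + 30000 + 80000 + 120000 + 120000 + 90000 = 530000

530000


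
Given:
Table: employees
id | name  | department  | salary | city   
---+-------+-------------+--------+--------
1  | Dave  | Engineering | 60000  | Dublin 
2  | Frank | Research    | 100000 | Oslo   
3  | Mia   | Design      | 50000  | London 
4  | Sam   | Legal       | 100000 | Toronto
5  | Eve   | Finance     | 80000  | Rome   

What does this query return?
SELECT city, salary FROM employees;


Projecting columns: city, salary

5 rows:
Dublin, 60000
Oslo, 100000
London, 50000
Toronto, 100000
Rome, 80000


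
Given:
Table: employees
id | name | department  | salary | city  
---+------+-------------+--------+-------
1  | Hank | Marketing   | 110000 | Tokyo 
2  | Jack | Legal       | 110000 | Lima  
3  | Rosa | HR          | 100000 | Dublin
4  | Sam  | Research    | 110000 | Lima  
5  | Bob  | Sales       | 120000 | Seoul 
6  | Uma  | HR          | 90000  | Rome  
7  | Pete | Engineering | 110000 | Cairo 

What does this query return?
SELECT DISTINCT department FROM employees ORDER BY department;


All 'department' values (row order): Marketing, Legal, HR, Research, Sales, HR, Engineering
Removing duplicates leaves 6 unique value(s).

6 values:
Engineering
HR
Legal
Marketing
Research
Sales


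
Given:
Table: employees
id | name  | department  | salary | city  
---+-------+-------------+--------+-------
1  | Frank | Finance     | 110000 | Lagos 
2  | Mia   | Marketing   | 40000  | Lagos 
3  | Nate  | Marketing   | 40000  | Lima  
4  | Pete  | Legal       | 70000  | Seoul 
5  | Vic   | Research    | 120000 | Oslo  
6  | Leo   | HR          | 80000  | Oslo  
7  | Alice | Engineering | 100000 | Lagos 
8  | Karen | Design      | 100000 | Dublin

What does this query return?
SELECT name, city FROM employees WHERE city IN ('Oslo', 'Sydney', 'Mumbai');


Filtering: city IN ('Oslo', 'Sydney', 'Mumbai')
Matching: 2 rows

2 rows:
Vic, Oslo
Leo, Oslo


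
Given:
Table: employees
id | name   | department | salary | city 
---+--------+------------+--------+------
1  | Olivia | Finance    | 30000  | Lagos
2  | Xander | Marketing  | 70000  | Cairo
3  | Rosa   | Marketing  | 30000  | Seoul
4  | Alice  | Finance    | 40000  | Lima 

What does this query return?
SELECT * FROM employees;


SELECT * returns all 4 rows with all columns

4 rows:
1, Olivia, Finance, 30000, Lagos
2, Xander, Marketing, 70000, Cairo
3, Rosa, Marketing, 30000, Seoul
4, Alice, Finance, 40000, Lima


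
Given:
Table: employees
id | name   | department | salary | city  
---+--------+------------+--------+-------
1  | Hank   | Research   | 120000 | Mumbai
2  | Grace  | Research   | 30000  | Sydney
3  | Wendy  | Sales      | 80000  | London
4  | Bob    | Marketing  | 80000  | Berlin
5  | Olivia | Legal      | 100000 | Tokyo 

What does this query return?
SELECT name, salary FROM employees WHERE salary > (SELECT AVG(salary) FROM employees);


Subquery: AVG(salary) = 82000.0
Filtering: salary > 82000.0
  Hank (120000) -> MATCH
  Olivia (100000) -> MATCH


2 rows:
Hank, 120000
Olivia, 100000
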